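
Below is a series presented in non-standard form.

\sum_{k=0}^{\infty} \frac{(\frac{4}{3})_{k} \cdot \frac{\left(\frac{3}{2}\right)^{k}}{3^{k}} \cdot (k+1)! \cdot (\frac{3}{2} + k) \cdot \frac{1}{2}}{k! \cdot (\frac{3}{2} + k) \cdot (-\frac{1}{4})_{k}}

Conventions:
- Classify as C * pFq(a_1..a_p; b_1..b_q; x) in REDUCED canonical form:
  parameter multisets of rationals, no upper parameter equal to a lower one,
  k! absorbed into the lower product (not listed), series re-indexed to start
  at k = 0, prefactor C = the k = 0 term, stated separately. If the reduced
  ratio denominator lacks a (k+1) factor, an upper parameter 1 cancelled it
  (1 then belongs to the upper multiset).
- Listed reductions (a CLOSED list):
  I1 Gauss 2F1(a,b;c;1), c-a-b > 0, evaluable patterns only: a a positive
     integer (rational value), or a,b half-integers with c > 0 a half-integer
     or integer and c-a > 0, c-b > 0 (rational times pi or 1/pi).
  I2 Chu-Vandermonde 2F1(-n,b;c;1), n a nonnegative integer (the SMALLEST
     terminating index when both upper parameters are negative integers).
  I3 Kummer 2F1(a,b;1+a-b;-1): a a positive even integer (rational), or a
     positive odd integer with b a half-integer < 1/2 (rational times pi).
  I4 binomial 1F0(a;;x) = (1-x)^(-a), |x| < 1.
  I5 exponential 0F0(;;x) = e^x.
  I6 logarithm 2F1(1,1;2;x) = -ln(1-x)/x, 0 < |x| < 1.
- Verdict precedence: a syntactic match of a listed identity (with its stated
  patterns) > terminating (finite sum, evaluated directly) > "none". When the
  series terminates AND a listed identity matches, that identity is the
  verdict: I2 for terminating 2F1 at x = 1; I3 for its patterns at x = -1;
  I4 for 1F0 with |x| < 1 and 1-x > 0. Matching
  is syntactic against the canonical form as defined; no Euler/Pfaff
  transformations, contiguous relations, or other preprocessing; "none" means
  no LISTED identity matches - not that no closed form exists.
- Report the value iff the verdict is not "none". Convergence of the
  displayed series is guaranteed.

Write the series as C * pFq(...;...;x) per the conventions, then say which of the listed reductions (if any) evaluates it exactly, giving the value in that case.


At argument \frac{1}{2}: a 2F1 with upper {\frac{4}{3}, 2}, lower {-\frac{1}{4}}, scaled by C = \frac{1}{2}. Verdict: none - this 2F1 at x = \frac{1}{2} matches no listed pattern, and upper {\frac{4}{3}, 2} holds no stopper.

Key step: from the first term \frac{1}{2}: the factor k + 3/2 cancels (top and bottom), leaving C = 1/2.
Ratio: r(k) = \frac{1}{2} * (k+\frac{4}{3}) (k+2) / [(k-\frac{1}{4}) (k+1)] - rational in k. x = \frac{1}{2}; t_0 = \frac{1}{2}; negate the roots.


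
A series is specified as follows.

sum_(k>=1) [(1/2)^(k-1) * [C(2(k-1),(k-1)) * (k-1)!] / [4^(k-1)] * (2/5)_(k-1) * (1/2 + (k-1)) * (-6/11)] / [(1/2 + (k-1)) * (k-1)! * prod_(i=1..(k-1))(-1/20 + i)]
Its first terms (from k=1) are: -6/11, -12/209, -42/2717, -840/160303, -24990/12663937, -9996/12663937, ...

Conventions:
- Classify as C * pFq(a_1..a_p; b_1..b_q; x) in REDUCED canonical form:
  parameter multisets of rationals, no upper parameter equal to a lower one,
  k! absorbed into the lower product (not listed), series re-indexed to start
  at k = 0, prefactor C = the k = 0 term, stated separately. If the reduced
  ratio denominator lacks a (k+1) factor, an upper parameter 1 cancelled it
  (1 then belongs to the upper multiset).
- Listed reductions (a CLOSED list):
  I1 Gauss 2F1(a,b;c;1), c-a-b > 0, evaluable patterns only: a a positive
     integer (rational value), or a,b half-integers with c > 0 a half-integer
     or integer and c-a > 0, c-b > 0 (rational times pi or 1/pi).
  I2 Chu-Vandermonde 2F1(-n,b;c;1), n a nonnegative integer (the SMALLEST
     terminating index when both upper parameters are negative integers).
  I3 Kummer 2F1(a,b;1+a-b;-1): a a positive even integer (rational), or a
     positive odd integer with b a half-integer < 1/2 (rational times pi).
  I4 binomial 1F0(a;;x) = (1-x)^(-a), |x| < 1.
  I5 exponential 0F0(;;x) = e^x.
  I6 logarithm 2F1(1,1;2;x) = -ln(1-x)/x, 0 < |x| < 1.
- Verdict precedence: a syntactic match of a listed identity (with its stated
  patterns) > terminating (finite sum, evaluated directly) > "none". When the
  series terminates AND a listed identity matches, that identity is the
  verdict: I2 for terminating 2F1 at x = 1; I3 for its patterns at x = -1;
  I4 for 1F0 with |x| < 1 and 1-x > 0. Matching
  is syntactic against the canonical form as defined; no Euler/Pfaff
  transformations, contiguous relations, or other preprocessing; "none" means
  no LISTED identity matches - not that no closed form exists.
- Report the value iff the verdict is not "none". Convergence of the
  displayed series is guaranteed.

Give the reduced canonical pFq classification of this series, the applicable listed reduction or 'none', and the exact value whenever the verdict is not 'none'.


Prefactor -6/11, argument 1/2: 2F1 with upper {2/5, 1/2} over lower {19/20}. Verdict: none (x = 1/2): each listed identity misses the multisets {2/5, 1/2} ; {19/20}.

Structural cue: from the first term -6/11: striking the common factor k + 1/2 reduces the term (C = -6/11).
Term ratio: r(k) = (1/2) * (k+2/5) (k+1/2) / [(k+19/20) (k+1)] ; factor over Q: parameters, x = (1/2), and C = -6/11.


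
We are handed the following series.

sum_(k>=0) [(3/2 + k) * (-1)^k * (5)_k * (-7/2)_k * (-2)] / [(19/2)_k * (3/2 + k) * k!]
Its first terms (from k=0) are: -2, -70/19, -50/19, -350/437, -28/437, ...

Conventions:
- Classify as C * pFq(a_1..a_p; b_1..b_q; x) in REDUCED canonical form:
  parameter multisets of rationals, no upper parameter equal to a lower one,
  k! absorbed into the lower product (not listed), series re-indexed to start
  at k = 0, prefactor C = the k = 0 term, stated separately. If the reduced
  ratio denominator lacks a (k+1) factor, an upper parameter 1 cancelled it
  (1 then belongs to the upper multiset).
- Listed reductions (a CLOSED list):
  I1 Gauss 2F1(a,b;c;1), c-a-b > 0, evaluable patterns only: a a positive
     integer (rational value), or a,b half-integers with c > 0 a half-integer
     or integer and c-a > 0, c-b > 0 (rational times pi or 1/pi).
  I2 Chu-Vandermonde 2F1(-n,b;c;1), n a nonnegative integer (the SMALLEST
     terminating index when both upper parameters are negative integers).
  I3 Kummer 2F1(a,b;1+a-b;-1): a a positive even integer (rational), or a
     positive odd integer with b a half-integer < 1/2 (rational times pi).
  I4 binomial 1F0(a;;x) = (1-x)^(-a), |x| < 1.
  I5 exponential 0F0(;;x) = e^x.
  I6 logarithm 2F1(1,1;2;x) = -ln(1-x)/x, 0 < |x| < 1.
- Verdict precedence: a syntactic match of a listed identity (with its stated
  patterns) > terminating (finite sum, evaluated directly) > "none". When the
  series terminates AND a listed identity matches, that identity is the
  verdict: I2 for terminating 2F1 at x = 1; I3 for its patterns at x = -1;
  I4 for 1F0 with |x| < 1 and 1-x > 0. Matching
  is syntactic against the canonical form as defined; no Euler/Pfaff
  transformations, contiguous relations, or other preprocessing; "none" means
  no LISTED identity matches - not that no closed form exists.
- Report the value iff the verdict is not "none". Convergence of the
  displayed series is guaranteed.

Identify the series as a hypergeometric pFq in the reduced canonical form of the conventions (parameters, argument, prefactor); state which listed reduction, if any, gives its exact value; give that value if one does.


Reduced: x = -1, 2F1, upper = {-7/2, 5}, lower = {19/2}, C = -2. Verdict: Kummer's theorem (I3) matches (x = -1; c = 19/2 equals 1+a-b for upper {-7/2, 5}: listed pattern). Sum: (-765765/262144) * pi.

Key observation: from the first term -2: striking the common factor k + 3/2 reduces the term (prefactor -2).
Term ratio: r(k) = (-1) * (k-7/2) (k+5) / [(k+19/2) (k+1)] ; factor over Q: parameters, x = (-1), and C = -2.


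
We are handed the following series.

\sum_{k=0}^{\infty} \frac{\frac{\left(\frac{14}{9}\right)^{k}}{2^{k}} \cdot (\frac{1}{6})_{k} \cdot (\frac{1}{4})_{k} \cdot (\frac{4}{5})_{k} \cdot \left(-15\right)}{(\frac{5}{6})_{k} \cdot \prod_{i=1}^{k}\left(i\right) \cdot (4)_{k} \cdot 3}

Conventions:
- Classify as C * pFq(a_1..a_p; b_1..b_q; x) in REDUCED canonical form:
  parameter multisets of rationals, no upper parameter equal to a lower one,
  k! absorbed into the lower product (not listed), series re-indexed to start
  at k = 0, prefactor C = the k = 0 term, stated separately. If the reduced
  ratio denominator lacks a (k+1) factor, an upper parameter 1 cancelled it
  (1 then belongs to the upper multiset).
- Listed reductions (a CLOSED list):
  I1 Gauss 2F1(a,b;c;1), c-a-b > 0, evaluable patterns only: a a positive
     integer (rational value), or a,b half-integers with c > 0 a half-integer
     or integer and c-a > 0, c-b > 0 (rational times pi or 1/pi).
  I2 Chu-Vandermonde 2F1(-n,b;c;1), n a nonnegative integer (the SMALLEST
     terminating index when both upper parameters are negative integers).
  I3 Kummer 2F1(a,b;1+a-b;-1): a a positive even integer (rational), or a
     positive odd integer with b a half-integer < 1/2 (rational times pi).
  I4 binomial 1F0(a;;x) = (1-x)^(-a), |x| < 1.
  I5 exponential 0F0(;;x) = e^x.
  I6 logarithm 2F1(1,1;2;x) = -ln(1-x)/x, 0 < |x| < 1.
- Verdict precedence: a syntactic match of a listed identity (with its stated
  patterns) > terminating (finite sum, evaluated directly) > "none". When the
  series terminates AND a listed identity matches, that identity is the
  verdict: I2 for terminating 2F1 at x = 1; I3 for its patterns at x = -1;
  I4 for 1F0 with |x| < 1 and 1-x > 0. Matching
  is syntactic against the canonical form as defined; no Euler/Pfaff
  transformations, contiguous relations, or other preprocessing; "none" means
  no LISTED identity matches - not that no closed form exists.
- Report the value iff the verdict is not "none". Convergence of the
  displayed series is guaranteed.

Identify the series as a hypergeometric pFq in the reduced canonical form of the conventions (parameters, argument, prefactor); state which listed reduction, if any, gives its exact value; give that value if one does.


This is -5 * 3F2(\frac{1}{6}, \frac{1}{4}, \frac{4}{5}; \frac{5}{6}, 4; \frac{7}{9}) in reduced canonical form. Verdict: none. No listed pattern accepts 3F2(\frac{1}{6}, \frac{1}{4}, \frac{4}{5}; \frac{5}{6}, 4; \frac{7}{9}).

First insight: with t_0 = -5, the product of the first k integers (C = -5) is k!.
Adjacent-term ratio: r(k) = \frac{7}{9} * (k+\frac{1}{6}) (k+\frac{1}{4}) (k+\frac{4}{5}) / [(k+\frac{5}{6}) (k+4) (k+1)] - rational in k, leading ratio \frac{7}{9}; with t_0 = -5, classification follows.


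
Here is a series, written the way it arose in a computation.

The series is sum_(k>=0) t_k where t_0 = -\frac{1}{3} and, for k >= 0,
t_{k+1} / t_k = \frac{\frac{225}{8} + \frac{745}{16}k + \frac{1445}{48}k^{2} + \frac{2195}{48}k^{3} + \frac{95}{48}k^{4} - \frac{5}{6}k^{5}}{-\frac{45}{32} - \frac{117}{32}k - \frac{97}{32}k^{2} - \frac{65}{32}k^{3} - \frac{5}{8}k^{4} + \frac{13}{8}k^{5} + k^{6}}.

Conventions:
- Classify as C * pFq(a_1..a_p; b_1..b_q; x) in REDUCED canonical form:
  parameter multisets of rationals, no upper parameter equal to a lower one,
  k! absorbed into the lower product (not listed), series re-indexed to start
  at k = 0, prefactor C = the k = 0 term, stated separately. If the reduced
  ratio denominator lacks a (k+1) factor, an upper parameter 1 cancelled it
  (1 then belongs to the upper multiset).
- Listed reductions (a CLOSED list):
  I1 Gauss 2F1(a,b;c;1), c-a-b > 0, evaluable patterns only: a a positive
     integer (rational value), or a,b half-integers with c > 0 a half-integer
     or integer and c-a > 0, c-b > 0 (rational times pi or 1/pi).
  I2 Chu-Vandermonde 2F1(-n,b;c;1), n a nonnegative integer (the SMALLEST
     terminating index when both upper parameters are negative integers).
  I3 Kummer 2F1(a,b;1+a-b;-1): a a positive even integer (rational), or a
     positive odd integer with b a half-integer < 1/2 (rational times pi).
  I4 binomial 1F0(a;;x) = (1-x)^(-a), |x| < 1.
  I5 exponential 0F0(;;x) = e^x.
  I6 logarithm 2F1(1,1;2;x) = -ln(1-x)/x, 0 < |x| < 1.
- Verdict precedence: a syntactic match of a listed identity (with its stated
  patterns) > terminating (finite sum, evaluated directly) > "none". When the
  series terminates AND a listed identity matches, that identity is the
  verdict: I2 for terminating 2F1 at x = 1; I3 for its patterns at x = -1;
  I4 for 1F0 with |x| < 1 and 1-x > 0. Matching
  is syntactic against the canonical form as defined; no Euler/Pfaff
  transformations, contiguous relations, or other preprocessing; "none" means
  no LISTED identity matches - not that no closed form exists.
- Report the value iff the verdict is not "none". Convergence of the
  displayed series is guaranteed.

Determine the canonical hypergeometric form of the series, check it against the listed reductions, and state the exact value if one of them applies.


Key step: t_0 being -\frac{1}{3}, the ratio is unreduced: k^2 + 1 divides both sides (prefactor -1/3).
Step ratio: r(k) = -\frac{5}{6} * (k-9) (k+6) / [(k-\frac{3}{2}) (k+\frac{3}{2}) (k+1)] - rational in k. x = -\frac{5}{6}; t_0 = -\frac{1}{3}; negate the roots.

This is -\frac{1}{3} * 2F2(-9, 6; -\frac{3}{2}, \frac{3}{2}; -\frac{5}{6}) in reduced canonical form. Verdict: terminating - upper parameter -9 makes this a finite sum (last index 9), evaluated exactly. Value: -\frac{6998835593856109}{1546443885987}.


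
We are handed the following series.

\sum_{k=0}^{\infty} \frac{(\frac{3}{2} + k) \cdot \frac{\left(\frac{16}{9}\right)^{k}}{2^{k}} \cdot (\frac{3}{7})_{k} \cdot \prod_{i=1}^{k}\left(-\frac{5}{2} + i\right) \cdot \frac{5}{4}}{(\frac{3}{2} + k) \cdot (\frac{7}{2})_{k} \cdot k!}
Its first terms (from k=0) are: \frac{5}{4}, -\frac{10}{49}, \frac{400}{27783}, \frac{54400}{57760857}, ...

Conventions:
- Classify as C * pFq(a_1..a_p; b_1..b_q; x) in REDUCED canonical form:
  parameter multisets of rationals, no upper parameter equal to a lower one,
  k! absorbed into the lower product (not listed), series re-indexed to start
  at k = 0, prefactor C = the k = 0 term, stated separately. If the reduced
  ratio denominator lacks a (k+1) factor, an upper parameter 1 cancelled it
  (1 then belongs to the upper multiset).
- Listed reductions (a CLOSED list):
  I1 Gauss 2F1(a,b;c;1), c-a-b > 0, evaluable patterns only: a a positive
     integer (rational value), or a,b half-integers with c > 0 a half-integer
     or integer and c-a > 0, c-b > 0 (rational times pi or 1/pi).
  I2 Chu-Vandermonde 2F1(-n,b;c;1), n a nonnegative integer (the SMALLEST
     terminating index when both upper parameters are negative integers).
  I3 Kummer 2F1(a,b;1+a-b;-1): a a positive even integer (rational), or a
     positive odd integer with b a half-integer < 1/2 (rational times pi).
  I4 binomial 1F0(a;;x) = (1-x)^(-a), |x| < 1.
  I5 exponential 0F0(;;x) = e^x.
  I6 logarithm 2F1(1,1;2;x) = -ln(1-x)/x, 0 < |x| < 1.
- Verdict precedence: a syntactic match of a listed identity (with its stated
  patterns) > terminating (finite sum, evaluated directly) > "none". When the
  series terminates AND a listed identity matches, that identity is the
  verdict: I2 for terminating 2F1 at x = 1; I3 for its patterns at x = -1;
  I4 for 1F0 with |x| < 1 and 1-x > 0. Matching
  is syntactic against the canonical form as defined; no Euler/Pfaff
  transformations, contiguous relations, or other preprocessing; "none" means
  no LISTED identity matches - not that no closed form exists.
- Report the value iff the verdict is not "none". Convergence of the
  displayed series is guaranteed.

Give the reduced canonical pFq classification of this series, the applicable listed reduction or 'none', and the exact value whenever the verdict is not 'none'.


At argument \frac{8}{9}: a 2F1 with upper {-\frac{3}{2}, \frac{3}{7}}, lower {\frac{7}{2}}, scaled by C = \frac{5}{4}. Verdict: none. Every listed pattern misses the 2F1 form at \frac{8}{9}, upper {-\frac{3}{2}, \frac{3}{7}}.

Key step: with t_0 = \frac{5}{4}, the factor k + 3/2 cancels (top and bottom), leaving C = 5/4, x = 8/9.
Ratio: r(k) = \frac{8}{9} * (k-\frac{3}{2}) (k+\frac{3}{7}) / [(k+\frac{7}{2}) (k+1)] - poly over poly, x = \frac{8}{9} from leading terms; C = \frac{5}{4} at k = 0.


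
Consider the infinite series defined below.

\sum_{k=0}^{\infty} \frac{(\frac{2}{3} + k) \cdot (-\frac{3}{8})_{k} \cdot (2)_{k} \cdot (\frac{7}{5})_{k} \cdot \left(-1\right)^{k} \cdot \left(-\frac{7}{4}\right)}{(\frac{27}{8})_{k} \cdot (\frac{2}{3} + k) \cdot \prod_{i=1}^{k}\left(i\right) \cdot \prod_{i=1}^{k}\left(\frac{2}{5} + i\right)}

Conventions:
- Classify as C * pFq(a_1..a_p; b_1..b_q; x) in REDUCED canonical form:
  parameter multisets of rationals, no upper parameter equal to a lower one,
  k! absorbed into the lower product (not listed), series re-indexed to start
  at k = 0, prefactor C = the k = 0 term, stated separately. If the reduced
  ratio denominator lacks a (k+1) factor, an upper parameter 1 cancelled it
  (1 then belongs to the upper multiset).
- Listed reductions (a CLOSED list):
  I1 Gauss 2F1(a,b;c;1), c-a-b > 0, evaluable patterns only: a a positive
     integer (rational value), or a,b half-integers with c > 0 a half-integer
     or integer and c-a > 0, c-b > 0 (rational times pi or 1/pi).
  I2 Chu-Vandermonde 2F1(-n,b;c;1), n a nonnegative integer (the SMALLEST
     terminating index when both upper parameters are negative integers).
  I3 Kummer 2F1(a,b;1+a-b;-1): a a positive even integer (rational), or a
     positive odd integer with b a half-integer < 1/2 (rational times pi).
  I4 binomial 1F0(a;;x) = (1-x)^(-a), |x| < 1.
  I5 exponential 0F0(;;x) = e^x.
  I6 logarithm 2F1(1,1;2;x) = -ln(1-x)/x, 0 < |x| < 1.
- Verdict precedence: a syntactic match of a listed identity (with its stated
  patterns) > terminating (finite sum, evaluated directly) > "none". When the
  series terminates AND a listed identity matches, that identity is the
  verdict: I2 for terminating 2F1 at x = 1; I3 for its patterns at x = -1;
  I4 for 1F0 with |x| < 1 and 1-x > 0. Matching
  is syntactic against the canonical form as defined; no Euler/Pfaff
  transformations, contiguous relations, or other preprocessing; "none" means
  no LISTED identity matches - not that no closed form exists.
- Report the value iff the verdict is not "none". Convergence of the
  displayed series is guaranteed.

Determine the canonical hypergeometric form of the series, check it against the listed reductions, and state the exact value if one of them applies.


Structural cue: t_0 being -\frac{7}{4}, the lower running product (prefactor -7/4) is a rising factorial.
Consecutive-term ratio: r(k) = -1 * (k-\frac{3}{8}) (k+2) / [(k+\frac{27}{8}) (k+1)] - poly over poly, x = -1 from leading terms; C = -\frac{7}{4} at k = 0.

This is -\frac{7}{4} * 2F1(-\frac{3}{8}, 2; \frac{27}{8}; -1) in reduced canonical form. Verdict: this is Kummer (I3) (x = -1; c = \frac{27}{8} equals 1+a-b for upper {-\frac{3}{8}, 2}: listed pattern). Its exact value is -\frac{133}{64}.


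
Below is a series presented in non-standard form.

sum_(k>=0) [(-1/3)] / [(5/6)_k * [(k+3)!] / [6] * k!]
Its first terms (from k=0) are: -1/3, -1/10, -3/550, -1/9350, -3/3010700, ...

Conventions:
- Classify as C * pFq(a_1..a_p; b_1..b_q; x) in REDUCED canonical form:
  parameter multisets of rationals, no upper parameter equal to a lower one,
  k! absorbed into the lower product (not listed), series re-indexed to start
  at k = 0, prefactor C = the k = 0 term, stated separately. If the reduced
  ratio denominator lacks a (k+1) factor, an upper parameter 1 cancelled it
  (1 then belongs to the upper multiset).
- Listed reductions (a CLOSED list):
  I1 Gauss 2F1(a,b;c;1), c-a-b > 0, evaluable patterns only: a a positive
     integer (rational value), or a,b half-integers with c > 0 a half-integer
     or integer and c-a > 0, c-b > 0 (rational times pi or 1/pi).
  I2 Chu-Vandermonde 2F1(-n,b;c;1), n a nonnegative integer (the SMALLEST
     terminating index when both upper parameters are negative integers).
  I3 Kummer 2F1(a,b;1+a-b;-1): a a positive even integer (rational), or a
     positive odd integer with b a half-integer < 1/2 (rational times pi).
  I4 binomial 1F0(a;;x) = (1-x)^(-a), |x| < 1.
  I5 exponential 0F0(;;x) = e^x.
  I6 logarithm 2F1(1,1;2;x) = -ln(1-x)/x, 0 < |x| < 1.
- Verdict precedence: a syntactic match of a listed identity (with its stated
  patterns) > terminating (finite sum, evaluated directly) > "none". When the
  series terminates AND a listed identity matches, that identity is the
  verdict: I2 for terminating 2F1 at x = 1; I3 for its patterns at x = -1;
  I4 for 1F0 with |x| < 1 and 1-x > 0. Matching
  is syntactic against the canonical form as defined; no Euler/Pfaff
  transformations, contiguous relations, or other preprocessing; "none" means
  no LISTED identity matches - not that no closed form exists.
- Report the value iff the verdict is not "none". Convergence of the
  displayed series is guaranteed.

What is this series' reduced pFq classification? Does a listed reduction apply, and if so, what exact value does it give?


Classification (C = -1/3): 0F2 with upper {-}, lower {5/6, 4}, argument x = 1. Verdict: no listed reduction: x = 1 and upper {-} fail every I1-I6 pattern.

The tell: t_0 being -1/3, the denominator's factorial ratio (C = -1/3) is a lower Pochhammer.
Adjacent-term ratio: r(k) = 1 * 1 / [(k+5/6) (k+4) (k+1)] ; factor over Q: parameters, x = 1, and C = -1/3.


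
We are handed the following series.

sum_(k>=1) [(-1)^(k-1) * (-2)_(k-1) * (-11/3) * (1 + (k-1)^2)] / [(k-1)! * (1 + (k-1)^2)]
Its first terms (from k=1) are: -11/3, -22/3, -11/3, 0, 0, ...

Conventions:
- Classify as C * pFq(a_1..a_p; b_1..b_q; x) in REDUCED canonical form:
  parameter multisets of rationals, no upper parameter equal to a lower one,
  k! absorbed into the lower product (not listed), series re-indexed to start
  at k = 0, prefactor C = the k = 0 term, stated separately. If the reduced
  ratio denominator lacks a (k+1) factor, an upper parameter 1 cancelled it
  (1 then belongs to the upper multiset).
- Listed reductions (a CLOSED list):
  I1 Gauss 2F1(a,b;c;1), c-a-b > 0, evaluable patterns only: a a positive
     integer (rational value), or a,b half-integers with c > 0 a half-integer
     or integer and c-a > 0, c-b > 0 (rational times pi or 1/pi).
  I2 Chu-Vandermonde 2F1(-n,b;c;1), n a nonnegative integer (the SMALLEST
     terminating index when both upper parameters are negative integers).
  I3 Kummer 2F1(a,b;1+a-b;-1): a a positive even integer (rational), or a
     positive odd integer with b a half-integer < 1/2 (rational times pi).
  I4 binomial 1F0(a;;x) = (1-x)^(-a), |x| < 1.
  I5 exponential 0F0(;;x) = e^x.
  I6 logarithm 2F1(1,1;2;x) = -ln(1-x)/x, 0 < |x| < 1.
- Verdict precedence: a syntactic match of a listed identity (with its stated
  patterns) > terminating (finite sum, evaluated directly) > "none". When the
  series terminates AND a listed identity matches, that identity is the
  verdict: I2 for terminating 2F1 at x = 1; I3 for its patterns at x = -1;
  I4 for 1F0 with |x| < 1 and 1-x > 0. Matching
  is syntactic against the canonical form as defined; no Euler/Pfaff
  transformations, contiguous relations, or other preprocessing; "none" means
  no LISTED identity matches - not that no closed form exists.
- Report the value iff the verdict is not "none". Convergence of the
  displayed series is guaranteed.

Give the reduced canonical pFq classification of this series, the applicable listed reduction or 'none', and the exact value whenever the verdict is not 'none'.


x = -1 here; the reduced form reads 1F0, upper {-2}, lower {-}, C = -11/3. Verdict: terminating at k = 2: the factor (-2)_k kills every later term; summing the 3 survivors is exact. Exact value: -44/3.

Key step: t_0 = -11/3 here, and k^2 + 1 divides numerator and denominator alike; C = -11/3, x = -1 after cancelling.
Consecutive-term ratio: r(k) = (-1) * (k-2) / [(k+1)] ; factor over Q: parameters, x = (-1), and C = -11/3.


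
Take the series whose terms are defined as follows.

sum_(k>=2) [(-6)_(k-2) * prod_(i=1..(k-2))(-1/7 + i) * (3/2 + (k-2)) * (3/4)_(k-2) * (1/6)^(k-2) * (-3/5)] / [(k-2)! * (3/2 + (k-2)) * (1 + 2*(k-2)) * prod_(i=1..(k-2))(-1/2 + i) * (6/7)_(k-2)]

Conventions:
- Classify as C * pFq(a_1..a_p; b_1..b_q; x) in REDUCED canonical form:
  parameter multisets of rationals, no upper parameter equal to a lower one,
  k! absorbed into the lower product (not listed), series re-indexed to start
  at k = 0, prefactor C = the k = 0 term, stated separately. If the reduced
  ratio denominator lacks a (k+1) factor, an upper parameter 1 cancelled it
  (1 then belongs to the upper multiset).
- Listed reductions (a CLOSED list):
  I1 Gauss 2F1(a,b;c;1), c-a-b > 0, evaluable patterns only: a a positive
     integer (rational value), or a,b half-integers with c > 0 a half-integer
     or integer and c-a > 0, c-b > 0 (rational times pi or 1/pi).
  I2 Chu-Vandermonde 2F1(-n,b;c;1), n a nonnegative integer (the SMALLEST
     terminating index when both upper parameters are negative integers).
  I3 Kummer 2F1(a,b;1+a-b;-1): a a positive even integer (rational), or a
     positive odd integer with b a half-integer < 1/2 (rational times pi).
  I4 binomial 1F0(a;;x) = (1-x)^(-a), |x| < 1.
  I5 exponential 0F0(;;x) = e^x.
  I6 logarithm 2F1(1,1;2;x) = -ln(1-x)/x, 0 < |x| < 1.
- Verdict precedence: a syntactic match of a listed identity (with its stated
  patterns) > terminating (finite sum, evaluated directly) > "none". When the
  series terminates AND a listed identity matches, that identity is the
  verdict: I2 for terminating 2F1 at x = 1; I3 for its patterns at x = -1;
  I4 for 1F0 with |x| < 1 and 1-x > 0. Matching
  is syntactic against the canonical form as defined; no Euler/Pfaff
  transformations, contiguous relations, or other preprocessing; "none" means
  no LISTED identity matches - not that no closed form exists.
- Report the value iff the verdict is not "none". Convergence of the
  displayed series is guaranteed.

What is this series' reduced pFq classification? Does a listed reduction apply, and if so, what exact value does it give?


First insight: with t_0 = -3/5, the parameter 6/7 appears in both the upper and lower lists and cancels (alongside the other common factor).
Consecutive-term ratio: r(k) = (1/6) * (k-6) (k+3/4) / [(k+3/2) (k+1)] - rational in k. x = (1/6); t_0 = -3/5; negate the roots.

Reduced: x = 1/6, 2F1, upper = {-6, 3/4}, lower = {3/2}, C = -3/5. Verdict: terminating - upper parameter -6 makes this a finite sum (last index 6), evaluated exactly. Value: -72535757/194088960.


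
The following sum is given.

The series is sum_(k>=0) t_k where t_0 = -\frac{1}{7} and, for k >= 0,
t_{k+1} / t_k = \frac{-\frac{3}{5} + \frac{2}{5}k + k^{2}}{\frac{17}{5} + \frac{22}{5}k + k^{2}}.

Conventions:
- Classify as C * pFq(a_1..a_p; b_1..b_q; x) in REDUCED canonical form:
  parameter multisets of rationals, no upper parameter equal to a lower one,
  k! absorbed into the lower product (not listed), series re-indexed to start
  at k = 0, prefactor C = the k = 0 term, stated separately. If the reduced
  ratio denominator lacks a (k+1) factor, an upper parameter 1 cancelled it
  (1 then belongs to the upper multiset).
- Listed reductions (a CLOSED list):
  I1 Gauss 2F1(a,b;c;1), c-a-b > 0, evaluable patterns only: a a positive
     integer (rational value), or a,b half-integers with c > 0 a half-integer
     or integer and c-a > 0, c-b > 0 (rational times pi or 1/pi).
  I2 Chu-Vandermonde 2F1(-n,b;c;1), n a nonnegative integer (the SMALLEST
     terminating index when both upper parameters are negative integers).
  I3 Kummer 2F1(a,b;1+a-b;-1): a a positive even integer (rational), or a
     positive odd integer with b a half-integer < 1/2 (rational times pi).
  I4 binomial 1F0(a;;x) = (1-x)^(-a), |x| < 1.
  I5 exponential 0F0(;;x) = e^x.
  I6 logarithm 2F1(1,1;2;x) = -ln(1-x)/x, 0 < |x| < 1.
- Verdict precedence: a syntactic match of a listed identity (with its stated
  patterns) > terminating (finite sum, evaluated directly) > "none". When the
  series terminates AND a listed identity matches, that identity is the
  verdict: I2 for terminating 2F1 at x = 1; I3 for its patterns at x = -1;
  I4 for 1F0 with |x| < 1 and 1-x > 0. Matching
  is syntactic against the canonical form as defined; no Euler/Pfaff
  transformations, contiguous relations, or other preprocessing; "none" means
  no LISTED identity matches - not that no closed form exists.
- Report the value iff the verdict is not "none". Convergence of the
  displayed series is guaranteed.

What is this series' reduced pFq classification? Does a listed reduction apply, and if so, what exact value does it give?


The tell: x = 1 and the expanded ratio factors over Q; prefactor -1/7, roots give parameters.
Consecutive-term ratio: r(k) = 1 * (k-\frac{3}{5}) (k+1) / [(k+\frac{17}{5}) (k+1)] - poly over poly, x = 1 from leading terms; C = -\frac{1}{7} at k = 0.

The series (x = 1) is 2F1: upper {-\frac{3}{5}, 1}, lower {\frac{17}{5}}, prefactor -\frac{1}{7}. Verdict: the Gauss summation I1 applies (x = 1: the Gamma ratio telescopes since c-a-b = 3 > 0 and a = 1 in Z>0). Value: -\frac{4}{35}.


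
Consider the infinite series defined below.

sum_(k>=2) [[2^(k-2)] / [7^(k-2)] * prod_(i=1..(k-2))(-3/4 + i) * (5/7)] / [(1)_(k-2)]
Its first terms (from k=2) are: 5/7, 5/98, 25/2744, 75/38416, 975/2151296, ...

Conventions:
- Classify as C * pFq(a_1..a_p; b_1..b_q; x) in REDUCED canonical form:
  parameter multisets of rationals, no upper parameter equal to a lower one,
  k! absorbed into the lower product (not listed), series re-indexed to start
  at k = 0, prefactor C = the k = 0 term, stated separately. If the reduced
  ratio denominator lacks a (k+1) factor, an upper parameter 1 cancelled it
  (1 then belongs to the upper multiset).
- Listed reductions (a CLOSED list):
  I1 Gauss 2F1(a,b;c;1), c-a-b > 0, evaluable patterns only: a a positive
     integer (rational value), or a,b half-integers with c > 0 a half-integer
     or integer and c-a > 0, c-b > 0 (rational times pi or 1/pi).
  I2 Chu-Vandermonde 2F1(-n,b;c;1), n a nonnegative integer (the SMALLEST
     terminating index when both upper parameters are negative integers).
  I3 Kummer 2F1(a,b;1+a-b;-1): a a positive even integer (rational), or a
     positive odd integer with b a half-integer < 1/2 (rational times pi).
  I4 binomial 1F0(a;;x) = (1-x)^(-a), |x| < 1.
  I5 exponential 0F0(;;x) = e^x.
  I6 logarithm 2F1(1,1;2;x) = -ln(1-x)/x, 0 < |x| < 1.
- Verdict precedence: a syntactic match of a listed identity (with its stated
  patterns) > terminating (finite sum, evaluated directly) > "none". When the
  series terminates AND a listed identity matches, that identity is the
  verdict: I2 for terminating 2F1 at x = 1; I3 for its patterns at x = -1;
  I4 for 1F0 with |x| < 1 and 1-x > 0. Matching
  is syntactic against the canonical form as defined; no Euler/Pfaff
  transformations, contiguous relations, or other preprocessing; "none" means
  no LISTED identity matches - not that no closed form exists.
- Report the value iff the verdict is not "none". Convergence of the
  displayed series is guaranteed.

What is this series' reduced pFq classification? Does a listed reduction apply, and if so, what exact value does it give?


At argument 2/7: a 1F0 with upper {1/4}, lower {-}, scaled by C = 5/7. Verdict (x = 2/7): the binomial series (I4) applies (the 1F0 binomial series: exponent -1/4, x = 2/7). Sum: (5/7) * (5/7)^(-1/4).

Key step: from the first term 5/7: (1)_k (C = 5/7) is k! itself.
Consecutive-term ratio: r(k) = (2/7) * (k+1/4) / [(k+1)] ; factor over Q: parameters, x = (2/7), and C = 5/7.


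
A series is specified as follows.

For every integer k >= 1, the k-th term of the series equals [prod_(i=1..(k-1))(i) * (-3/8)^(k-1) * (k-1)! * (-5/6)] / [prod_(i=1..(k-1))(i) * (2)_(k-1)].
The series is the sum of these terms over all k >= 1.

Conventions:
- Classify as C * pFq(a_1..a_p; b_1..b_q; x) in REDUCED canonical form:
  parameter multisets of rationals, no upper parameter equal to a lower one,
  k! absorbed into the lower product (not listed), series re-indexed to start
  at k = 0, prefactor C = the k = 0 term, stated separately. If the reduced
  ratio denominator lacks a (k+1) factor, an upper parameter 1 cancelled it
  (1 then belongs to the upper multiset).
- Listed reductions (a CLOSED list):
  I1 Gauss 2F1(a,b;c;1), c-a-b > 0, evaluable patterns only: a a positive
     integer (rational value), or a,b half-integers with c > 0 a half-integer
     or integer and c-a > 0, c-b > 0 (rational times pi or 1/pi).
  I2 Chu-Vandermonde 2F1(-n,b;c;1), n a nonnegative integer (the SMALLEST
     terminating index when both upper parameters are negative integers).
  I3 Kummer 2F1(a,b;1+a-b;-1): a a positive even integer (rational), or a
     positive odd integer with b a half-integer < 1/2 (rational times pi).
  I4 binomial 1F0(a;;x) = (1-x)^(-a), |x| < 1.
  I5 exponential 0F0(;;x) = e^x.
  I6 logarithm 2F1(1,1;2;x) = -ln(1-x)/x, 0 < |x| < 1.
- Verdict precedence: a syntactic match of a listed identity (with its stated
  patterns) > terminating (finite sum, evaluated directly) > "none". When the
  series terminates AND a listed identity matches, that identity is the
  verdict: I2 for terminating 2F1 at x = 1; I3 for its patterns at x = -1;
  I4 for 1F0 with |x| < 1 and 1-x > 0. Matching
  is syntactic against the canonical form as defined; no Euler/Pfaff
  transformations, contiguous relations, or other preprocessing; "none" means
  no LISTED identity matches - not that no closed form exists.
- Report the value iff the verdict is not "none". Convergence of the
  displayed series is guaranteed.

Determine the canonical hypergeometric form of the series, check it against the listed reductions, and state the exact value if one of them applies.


This is -5/6 * 2F1(1, 1; 2; -3/8) in reduced canonical form. Verdict: logarithm (I6) applies (the logarithm: parameters (1,1;2), x = -3/8). Its exact value is (-20/9) * ln(11/8).

Key step: t_0 = -5/6 here, and the product of the first k integers (prefactor -5/6) is k!.
Ratio: r(k) = (-3/8) * (k+1) (k+1) / [(k+2) (k+1)] - rational; roots negated = parameters, x = (-3/8), C = -5/6.


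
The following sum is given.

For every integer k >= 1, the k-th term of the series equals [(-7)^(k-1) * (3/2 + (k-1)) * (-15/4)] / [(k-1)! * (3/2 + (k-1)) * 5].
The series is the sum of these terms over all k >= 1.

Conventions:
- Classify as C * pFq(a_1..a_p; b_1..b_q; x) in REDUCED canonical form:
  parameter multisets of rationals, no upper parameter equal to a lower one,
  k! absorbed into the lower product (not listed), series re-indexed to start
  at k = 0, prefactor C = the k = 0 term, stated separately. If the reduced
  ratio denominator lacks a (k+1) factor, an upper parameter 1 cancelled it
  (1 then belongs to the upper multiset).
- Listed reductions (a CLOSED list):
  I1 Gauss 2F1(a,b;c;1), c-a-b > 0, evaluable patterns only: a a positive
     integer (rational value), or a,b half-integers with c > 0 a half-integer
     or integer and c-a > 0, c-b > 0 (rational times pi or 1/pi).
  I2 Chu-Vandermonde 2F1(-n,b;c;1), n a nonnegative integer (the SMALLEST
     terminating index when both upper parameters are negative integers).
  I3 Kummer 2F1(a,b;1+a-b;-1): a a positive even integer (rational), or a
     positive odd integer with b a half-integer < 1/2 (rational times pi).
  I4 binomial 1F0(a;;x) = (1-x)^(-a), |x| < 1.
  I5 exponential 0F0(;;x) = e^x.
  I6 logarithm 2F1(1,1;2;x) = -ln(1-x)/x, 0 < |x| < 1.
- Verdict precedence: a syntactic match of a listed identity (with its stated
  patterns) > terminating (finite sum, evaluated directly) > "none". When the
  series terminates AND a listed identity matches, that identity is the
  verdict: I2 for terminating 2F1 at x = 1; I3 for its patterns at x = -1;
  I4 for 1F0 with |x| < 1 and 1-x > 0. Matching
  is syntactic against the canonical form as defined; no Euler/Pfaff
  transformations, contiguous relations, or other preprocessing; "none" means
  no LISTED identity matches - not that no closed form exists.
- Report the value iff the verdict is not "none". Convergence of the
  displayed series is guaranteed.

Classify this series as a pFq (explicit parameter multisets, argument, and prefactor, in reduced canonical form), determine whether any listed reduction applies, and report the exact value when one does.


Classification (C = -3/4): 0F0 with upper {-}, lower {-}, argument x = -7. Verdict: the I5 exponential reduction applies (the 0F0 exponential series at x = -7). Hence: (-3/4) * e^(-7).

First insight: x = (-7) and the constant factors (C = -3/4) combine into one prefactor.
Consecutive-term ratio: r(k) = (-7) * 1 / [(k+1)] - rational in k, leading ratio (-7); with t_0 = -3/4, classification follows.


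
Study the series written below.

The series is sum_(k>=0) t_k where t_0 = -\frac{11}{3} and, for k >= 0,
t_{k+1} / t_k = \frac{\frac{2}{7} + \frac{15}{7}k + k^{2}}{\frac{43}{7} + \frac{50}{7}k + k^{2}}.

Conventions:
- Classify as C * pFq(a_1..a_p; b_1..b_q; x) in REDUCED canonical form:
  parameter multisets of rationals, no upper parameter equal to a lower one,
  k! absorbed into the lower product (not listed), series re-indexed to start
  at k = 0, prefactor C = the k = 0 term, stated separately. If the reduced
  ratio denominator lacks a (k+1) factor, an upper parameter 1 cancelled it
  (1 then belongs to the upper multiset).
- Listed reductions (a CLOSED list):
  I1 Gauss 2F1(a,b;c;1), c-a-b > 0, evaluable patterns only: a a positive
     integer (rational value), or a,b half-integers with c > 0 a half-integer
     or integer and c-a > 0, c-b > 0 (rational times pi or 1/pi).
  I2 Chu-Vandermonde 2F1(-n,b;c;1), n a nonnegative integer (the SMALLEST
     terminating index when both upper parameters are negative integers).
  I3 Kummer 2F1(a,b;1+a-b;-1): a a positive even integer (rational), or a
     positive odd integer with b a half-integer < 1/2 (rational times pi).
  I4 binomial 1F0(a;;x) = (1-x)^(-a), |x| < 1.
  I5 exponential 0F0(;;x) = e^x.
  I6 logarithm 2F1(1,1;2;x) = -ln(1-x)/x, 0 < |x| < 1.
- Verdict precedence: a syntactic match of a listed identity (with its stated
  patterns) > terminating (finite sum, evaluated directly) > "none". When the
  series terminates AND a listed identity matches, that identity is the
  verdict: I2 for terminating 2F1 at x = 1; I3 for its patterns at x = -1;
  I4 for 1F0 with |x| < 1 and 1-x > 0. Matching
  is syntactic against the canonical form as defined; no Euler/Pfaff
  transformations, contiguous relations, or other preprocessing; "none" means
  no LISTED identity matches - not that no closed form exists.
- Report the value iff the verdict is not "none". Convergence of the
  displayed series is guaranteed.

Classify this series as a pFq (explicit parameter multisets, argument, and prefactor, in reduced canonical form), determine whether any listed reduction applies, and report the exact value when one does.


Reduced: x = 1, 2F1, upper = {\frac{1}{7}, 2}, lower = {\frac{43}{7}}, C = -\frac{11}{3}. Verdict: Gauss's theorem (I1) matches (x = 1: the Gamma ratio telescopes since c-a-b = 4 > 0 and a = 2 in Z>0). Its exact value is -\frac{957}{245}.

Structural cue: from the first term -\frac{11}{3}: the expanded ratio factors over Q; prefactor -11/3, roots give parameters.
Term ratio: r(k) = 1 * (k+\frac{1}{7}) (k+2) / [(k+\frac{43}{7}) (k+1)] - rational in k. x = 1; t_0 = -\frac{11}{3}; negate the roots.


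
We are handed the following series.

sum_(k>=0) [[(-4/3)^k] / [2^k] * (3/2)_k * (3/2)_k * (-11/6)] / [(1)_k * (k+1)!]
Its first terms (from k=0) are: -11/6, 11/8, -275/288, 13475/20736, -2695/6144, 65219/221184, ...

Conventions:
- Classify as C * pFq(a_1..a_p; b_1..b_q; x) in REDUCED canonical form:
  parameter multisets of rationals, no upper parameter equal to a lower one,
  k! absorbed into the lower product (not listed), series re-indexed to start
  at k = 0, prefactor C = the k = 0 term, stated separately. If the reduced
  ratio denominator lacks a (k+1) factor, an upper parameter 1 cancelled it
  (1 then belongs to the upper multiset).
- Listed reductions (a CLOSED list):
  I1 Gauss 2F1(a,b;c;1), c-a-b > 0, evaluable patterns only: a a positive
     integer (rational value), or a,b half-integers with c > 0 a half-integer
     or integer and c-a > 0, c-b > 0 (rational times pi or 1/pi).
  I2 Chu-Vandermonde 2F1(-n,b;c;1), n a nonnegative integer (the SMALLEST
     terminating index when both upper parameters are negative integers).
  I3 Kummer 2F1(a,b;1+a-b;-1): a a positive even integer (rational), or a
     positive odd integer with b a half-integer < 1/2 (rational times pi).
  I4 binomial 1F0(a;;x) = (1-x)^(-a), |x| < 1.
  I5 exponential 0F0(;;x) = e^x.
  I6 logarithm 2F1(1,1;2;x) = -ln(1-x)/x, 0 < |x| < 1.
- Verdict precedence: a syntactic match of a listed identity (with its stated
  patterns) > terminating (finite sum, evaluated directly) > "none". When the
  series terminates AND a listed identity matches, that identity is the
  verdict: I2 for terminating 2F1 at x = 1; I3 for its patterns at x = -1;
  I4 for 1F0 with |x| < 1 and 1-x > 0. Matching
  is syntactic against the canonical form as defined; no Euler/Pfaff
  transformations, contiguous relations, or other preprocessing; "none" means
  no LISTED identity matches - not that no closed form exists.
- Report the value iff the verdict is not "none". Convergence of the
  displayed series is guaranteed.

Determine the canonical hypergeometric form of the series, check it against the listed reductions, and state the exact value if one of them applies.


With C = -11/6: the canonical form is 2F1(3/2, 3/2; 2; -2/3). Verdict: none (x = -2/3): each listed identity misses the multisets {3/2, 3/2} ; {2}.

Key observation: x = (-2/3) and the two k-th powers (C = -11/6) combine into one argument.
Step ratio: r(k) = (-2/3) * (k+3/2) (k+3/2) / [(k+2) (k+1)] - poly over poly, x = (-2/3) from leading terms; C = -11/6 at k = 0.
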